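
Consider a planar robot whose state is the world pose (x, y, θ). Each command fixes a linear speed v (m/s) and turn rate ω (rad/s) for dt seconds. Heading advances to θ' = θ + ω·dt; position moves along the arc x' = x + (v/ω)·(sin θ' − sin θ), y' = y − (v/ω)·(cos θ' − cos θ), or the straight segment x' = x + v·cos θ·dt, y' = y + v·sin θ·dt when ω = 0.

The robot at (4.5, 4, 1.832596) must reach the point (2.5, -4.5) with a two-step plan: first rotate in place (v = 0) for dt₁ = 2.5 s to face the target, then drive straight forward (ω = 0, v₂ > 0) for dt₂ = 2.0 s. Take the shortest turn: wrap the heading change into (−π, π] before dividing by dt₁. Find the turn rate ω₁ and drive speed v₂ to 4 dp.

ω₁ = 1.0595, v₂ = 4.3661

heading to target = atan2(-4.5−4, 2.5−4.5) = -1.8019
Δθ = wrap(-1.8019 − 1.8326) = 2.6487; ω₁ = Δθ/dt₁ = 1.0595
distance = √((2.5−4.5)² + (-4.5−4)²) = 8.7321; v₂ = distance/dt₂ = 4.3661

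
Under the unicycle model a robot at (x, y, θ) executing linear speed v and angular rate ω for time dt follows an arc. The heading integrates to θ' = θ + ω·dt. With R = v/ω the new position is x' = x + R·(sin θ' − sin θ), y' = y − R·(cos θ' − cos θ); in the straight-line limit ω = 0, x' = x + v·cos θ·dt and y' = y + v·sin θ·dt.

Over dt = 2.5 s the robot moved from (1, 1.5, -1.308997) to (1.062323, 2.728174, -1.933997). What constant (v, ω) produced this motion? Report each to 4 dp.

Δθ = -1.933997 − -1.308997 = -0.625000
ω = Δθ/dt = -0.625000/2.5 = -0.2500
R = −Δy/(cos θ' − cos θ) = 2.0000
v = R·ω = 2.0000·-0.2500 = -0.5000

v = -0.5000, ω = -0.2500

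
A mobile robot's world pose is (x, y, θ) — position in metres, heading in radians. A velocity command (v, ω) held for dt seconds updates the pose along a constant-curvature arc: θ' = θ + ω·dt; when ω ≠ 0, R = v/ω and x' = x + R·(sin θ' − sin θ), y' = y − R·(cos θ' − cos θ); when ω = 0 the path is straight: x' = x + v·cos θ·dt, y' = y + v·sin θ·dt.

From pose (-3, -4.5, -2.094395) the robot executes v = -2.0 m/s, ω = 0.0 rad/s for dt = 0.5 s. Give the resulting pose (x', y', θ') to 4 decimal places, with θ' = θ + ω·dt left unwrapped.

(-2.5000, -3.6340, -2.0944)

θ' = -2.0944 + 0.0·0.5 = -2.0944
ω = 0 → straight: x' = -3 + -2.0·cos(-2.0944)·0.5 = -2.5000
y' = -4.5 + -2.0·sin(-2.0944)·0.5 = -3.6340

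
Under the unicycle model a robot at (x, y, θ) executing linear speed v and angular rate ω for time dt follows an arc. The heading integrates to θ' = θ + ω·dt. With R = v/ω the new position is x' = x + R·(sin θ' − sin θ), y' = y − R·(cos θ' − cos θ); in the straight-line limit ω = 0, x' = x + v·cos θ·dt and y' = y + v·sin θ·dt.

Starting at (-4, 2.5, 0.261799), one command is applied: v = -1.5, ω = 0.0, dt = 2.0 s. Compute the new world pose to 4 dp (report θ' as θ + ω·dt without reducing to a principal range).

θ' = 0.2618 + 0.0·2.0 = 0.2618
ω = 0 → straight: x' = -4 + -1.5·cos(0.2618)·2.0 = -6.8978
y' = 2.5 + -1.5·sin(0.2618)·2.0 = 1.7235

(-6.8978, 1.7235, 0.2618)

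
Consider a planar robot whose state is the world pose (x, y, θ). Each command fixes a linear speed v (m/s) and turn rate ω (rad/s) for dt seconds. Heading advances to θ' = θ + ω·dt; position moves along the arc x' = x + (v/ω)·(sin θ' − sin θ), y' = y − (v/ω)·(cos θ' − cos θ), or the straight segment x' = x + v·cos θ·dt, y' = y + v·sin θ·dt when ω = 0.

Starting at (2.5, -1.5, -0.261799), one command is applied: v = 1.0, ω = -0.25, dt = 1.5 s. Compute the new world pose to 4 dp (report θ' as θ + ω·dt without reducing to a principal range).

(3.8432, -2.1477, -0.6368)

θ' = -0.2618 + -0.25·1.5 = -0.6368
R = v/ω = 1.0/-0.25 = -4.0000
x' = 2.5 + -4.0000·(sin -0.6368 − sin -0.2618) = 3.8432
y' = -1.5 − -4.0000·(cos -0.6368 − cos -0.2618) = -2.1477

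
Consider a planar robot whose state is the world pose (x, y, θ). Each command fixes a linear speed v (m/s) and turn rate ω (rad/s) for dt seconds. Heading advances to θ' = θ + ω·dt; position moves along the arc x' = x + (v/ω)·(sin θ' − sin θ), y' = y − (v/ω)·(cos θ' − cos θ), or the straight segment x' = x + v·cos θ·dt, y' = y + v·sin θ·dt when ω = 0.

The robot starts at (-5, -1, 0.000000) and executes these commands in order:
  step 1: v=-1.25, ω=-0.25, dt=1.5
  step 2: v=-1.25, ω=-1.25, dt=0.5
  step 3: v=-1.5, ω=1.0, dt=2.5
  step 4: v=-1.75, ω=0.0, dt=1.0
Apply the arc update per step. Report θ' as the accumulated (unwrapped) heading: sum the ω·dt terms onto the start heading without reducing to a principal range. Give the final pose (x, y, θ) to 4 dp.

(-10.1888, -2.7123, 1.5000)

step 1: θ'=-0.3750 (R=5.0000) → pose (-6.8314, -0.6525, -0.3750)
step 2: θ'=-1.0000 (R=1.0000) → pose (-7.3066, -0.2623, -1.0000)
step 3: θ'=1.5000 (R=-1.5000) → pose (-10.0650, -0.9667, 1.5000)
step 4: θ'=1.5000 (straight) → pose (-10.1888, -2.7123, 1.5000)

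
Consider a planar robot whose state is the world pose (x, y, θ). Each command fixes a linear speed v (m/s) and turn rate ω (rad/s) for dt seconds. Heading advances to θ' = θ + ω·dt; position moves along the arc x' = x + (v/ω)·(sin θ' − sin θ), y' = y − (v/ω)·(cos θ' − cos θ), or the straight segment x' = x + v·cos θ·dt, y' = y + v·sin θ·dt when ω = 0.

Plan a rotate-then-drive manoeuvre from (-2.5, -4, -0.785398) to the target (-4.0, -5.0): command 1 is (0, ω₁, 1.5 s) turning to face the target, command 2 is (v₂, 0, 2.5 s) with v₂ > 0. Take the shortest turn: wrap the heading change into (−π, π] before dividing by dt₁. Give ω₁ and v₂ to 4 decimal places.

heading to target = atan2(-5−-4, -4−-2.5) = -2.5536
Δθ = wrap(-2.5536 − -0.7854) = -1.7682; ω₁ = Δθ/dt₁ = -1.1788
distance = √((-4−-2.5)² + (-5−-4)²) = 1.8028; v₂ = distance/dt₂ = 0.7211

ω₁ = -1.1788, v₂ = 0.7211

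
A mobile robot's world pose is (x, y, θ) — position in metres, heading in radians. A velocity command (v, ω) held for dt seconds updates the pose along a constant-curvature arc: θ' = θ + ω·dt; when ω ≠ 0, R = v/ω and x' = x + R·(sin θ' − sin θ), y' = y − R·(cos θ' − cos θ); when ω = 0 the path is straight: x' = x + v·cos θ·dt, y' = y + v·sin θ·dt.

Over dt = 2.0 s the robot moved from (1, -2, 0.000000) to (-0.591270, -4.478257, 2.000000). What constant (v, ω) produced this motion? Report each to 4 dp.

v = -1.7500, ω = 1.0000

Δθ = 2.000000 − 0.000000 = 2.000000
ω = Δθ/dt = 2.000000/2.0 = 1.0000
R = −Δy/(cos θ' − cos θ) = -1.7500
v = R·ω = -1.7500·1.0000 = -1.7500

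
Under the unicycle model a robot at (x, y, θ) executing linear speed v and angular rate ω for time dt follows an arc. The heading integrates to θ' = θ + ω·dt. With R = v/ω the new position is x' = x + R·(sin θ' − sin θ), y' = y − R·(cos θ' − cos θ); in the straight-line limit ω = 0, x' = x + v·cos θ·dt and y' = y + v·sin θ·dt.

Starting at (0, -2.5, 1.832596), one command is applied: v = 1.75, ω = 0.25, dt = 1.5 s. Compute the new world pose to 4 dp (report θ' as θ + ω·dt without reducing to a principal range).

(-1.1335, -0.1494, 2.2076)

θ' = 1.8326 + 0.25·1.5 = 2.2076
R = v/ω = 1.75/0.25 = 7.0000
x' = 0 + 7.0000·(sin 2.2076 − sin 1.8326) = -1.1335
y' = -2.5 − 7.0000·(cos 2.2076 − cos 1.8326) = -0.1494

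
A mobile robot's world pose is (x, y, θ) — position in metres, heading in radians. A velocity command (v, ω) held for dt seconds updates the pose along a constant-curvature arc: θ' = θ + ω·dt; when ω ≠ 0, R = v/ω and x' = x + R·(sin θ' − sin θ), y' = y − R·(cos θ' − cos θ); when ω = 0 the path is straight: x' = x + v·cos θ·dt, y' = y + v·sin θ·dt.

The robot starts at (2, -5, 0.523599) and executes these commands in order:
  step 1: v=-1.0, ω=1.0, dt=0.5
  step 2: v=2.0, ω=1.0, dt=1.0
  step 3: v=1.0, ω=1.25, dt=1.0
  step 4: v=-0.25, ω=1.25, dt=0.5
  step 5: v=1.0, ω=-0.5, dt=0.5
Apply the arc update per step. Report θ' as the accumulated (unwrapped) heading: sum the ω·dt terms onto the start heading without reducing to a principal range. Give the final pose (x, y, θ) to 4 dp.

step 1: θ'=1.0236 (R=-1.0000) → pose (1.6460, -5.3457, 1.0236)
step 2: θ'=2.0236 (R=2.0000) → pose (1.7365, -3.4302, 2.0236)
step 3: θ'=3.2736 (R=0.8000) → pose (0.9118, -2.9871, 3.2736)
step 4: θ'=3.8986 (R=-0.2000) → pose (1.0228, -2.9342, 3.8986)
step 5: θ'=3.6486 (R=-2.0000) → pose (0.6205, -3.2288, 3.6486)

(0.6205, -3.2288, 3.6486)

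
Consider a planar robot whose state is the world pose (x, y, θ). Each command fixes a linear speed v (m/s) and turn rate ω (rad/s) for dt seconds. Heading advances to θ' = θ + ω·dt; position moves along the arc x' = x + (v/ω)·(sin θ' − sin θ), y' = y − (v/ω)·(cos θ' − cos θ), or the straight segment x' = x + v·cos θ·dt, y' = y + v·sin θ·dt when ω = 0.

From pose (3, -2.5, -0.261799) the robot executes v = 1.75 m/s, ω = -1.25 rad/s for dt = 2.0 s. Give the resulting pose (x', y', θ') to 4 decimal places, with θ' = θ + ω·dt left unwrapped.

θ' = -0.2618 + -1.25·2.0 = -2.7618
R = v/ω = 1.75/-1.25 = -1.4000
x' = 3 + -1.4000·(sin -2.7618 − sin -0.2618) = 3.1567
y' = -2.5 − -1.4000·(cos -2.7618 − cos -0.2618) = -5.1525

(3.1567, -5.1525, -2.7618)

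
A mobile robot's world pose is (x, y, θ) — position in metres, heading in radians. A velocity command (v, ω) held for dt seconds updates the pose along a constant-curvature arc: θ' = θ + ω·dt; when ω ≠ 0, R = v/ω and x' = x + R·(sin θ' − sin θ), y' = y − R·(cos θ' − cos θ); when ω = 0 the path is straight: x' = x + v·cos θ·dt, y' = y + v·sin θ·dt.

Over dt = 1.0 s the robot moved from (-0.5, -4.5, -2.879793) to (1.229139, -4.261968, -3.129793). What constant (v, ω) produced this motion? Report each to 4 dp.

Δθ = -3.129793 − -2.879793 = -0.250000
ω = Δθ/dt = -0.250000/1.0 = -0.2500
R = Δx/(sin θ' − sin θ) = 7.0000
v = R·ω = 7.0000·-0.2500 = -1.7500

v = -1.7500, ω = -0.2500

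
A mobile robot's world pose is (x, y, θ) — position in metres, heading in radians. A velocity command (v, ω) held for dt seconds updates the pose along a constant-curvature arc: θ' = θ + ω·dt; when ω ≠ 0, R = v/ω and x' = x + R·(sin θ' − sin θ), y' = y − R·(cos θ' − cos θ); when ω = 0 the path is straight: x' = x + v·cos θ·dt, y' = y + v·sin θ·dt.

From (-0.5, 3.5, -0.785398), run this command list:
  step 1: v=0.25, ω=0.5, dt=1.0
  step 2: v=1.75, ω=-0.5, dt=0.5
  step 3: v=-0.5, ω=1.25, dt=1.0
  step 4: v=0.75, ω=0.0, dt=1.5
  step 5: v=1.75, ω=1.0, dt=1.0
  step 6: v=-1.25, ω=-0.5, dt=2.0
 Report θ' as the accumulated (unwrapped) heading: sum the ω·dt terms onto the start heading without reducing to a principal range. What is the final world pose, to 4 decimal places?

(0.6458, 3.0469, 0.7146)

step 1: θ'=-0.2854 (R=0.5000) → pose (-0.2872, 3.3738, -0.2854)
step 2: θ'=-0.5354 (R=-3.5000) → pose (0.5130, 3.0256, -0.5354)
step 3: θ'=0.7146 (R=-0.4000) → pose (0.0468, 2.9837, 0.7146)
step 4: θ'=0.7146 (straight) → pose (0.8966, 3.7209, 0.7146)
step 5: θ'=1.7146 (R=1.7500) → pose (1.4817, 5.2936, 1.7146)
step 6: θ'=0.7146 (R=2.5000) → pose (0.6458, 3.0469, 0.7146)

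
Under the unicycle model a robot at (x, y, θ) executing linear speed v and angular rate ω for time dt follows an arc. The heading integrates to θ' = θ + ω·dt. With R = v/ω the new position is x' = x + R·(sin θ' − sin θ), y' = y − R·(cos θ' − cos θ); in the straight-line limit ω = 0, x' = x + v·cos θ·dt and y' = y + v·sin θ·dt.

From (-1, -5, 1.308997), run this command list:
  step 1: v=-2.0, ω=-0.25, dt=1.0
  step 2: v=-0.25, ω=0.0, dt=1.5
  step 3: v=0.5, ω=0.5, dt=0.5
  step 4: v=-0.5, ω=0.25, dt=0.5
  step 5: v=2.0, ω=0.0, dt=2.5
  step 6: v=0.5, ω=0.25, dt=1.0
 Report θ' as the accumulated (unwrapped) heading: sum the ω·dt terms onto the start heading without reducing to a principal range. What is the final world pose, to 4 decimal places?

step 1: θ'=1.0590 (R=8.0000) → pose (-1.7525, -6.8474, 1.0590)
step 2: θ'=1.0590 (straight) → pose (-1.9361, -7.1744, 1.0590)
step 3: θ'=1.3090 (R=1.0000) → pose (-1.8421, -6.9434, 1.3090)
step 4: θ'=1.4340 (R=-2.0000) → pose (-1.8915, -7.1883, 1.4340)
step 5: θ'=1.4340 (straight) → pose (-1.2097, -2.2350, 1.4340)
step 6: θ'=1.6840 (R=2.0000) → pose (-1.2038, -1.7364, 1.6840)

(-1.2038, -1.7364, 1.6840)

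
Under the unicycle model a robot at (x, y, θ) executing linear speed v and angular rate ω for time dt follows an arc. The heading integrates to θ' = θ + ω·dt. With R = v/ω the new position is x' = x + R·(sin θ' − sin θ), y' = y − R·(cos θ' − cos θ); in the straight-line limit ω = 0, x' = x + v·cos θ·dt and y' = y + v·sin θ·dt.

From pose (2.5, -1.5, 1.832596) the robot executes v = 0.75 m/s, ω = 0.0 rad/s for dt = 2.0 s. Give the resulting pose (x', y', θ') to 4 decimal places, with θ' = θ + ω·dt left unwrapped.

(2.1118, -0.0511, 1.8326)

θ' = 1.8326 + 0.0·2.0 = 1.8326
ω = 0 → straight: x' = 2.5 + 0.75·cos(1.8326)·2.0 = 2.1118
y' = -1.5 + 0.75·sin(1.8326)·2.0 = -0.0511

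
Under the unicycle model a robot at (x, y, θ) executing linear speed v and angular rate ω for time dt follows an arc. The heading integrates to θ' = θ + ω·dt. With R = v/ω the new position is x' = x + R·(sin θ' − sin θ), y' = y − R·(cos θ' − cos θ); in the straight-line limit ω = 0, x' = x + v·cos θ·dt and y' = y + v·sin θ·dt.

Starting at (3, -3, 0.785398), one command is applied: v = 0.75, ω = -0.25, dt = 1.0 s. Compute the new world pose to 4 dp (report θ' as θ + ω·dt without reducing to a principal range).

(3.5908, -2.5411, 0.5354)

θ' = 0.7854 + -0.25·1.0 = 0.5354
R = v/ω = 0.75/-0.25 = -3.0000
x' = 3 + -3.0000·(sin 0.5354 − sin 0.7854) = 3.5908
y' = -3 − -3.0000·(cos 0.5354 − cos 0.7854) = -2.5411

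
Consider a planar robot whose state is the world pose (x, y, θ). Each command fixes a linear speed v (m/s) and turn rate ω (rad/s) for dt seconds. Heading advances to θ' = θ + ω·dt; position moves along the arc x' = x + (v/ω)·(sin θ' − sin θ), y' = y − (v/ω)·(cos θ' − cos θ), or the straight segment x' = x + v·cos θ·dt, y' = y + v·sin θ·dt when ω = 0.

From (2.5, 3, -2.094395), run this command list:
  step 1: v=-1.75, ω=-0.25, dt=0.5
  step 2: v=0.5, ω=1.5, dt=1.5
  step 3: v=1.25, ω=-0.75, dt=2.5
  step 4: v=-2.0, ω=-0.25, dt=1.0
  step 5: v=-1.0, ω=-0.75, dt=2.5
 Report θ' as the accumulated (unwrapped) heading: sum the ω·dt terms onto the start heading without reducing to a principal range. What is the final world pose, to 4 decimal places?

(7.8260, 3.1515, -3.9694)

step 1: θ'=-2.2194 (R=7.0000) → pose (2.9837, 3.7285, -2.2194)
step 2: θ'=0.0306 (R=0.3333) → pose (3.2595, 3.1940, 0.0306)
step 3: θ'=-1.8444 (R=-1.6667) → pose (4.9152, 1.0777, -1.8444)
step 4: θ'=-2.0944 (R=8.0000) → pose (5.6894, 2.9162, -2.0944)
step 5: θ'=-3.9694 (R=1.3333) → pose (7.8260, 3.1515, -3.9694)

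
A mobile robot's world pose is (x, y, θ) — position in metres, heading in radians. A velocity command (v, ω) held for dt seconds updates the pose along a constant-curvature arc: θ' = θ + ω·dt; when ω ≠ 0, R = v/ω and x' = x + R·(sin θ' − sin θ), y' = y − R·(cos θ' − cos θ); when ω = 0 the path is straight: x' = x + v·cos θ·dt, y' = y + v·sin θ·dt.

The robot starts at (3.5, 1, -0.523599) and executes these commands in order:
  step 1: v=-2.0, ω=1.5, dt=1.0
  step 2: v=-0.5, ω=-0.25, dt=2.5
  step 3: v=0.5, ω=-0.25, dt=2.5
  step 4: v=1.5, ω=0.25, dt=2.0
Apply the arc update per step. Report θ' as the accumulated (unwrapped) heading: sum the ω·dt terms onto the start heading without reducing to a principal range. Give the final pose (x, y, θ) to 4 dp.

(4.9570, -0.1880, 0.2264)

step 1: θ'=0.9764 (R=-1.3333) → pose (1.7287, 0.5920, 0.9764)
step 2: θ'=0.3514 (R=2.0000) → pose (0.7601, -0.1658, 0.3514)
step 3: θ'=-0.2736 (R=-2.0000) → pose (1.9890, -0.1180, -0.2736)
step 4: θ'=0.2264 (R=6.0000) → pose (4.9570, -0.1880, 0.2264)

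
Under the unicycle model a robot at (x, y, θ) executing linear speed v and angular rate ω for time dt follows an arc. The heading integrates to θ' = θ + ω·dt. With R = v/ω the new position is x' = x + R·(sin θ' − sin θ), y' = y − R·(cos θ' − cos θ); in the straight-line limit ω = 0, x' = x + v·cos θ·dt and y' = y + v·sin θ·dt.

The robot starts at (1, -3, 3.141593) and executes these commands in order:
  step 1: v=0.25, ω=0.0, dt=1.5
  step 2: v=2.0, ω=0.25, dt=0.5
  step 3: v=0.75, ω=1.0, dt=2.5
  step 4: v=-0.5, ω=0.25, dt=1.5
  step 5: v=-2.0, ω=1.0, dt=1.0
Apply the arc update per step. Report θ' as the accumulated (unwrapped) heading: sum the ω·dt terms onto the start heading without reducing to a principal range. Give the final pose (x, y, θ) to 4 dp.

(-3.1508, -4.8904, 7.1416)

step 1: θ'=3.1416 (straight) → pose (0.6250, -3.0000, 3.1416)
step 2: θ'=3.2666 (R=8.0000) → pose (-0.3724, -3.0624, 3.2666)
step 3: θ'=5.7666 (R=0.7500) → pose (-0.6493, -4.4587, 5.7666)
step 4: θ'=6.1416 (R=-2.0000) → pose (-1.3549, -4.2177, 6.1416)
step 5: θ'=7.1416 (R=-2.0000) → pose (-3.1508, -4.8904, 7.1416)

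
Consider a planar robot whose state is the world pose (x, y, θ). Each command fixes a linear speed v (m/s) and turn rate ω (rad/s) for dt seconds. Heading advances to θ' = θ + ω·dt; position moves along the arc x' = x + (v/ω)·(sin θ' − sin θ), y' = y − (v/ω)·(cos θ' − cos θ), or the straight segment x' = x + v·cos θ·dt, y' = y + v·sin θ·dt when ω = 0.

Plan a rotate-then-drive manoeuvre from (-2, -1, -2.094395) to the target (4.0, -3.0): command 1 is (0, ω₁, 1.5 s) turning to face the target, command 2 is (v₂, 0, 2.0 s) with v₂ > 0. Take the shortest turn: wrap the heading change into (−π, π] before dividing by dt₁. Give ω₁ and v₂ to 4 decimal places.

heading to target = atan2(-3−-1, 4−-2) = -0.3218
Δθ = wrap(-0.3218 − -2.0944) = 1.7726; ω₁ = Δθ/dt₁ = 1.1818
distance = √((4−-2)² + (-3−-1)²) = 6.3246; v₂ = distance/dt₂ = 3.1623

ω₁ = 1.1818, v₂ = 3.1623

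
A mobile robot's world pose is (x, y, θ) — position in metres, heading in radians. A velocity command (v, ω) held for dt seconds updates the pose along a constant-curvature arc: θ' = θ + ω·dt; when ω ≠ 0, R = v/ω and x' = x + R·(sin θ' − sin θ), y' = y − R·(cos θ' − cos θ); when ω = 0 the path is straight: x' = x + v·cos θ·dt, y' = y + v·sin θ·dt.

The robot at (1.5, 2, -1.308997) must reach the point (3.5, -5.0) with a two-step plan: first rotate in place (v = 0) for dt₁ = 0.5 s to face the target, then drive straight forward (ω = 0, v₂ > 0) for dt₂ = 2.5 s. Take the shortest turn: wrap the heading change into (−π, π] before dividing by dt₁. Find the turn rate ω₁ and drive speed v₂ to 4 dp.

heading to target = atan2(-5−2, 3.5−1.5) = -1.2925
Δθ = wrap(-1.2925 − -1.3090) = 0.0165; ω₁ = Δθ/dt₁ = 0.0330
distance = √((3.5−1.5)² + (-5−2)²) = 7.2801; v₂ = distance/dt₂ = 2.9120

ω₁ = 0.0330, v₂ = 2.9120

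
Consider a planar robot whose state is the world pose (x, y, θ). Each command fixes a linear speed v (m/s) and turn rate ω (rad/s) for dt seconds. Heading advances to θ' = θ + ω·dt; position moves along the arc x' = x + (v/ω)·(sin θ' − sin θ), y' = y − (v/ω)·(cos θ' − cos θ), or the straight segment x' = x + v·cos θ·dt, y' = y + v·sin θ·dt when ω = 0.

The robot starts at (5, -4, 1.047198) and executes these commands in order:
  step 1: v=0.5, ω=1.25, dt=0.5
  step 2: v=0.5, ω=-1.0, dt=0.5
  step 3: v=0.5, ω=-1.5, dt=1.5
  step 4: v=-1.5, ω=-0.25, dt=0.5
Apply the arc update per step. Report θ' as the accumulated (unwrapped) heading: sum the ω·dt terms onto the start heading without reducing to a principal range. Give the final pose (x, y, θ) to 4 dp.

step 1: θ'=1.6722 (R=0.4000) → pose (5.0515, -3.7595, 1.6722)
step 2: θ'=1.1722 (R=-0.5000) → pose (5.0882, -3.5148, 1.1722)
step 3: θ'=-1.0778 (R=-0.3333) → pose (5.6890, -3.4865, -1.0778)
step 4: θ'=-1.2028 (R=6.0000) → pose (5.3762, -2.8053, -1.2028)

(5.3762, -2.8053, -1.2028)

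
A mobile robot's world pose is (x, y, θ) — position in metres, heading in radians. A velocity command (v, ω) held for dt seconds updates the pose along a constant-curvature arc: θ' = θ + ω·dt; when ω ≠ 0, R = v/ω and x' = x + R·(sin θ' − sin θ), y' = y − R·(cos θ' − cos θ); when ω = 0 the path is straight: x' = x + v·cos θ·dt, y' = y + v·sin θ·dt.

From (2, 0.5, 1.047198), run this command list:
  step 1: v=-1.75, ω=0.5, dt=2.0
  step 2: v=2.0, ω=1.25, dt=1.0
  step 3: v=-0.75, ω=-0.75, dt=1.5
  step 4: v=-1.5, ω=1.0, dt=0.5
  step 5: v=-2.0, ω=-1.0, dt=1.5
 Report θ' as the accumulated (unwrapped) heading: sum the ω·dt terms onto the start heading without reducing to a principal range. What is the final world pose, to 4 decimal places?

(2.7273, -5.4792, 1.1722)

step 1: θ'=2.0472 (R=-3.5000) → pose (1.9208, -2.8550, 2.0472)
step 2: θ'=3.2972 (R=1.6000) → pose (0.2510, -2.0081, 3.2972)
step 3: θ'=2.1722 (R=1.0000) → pose (1.2305, -2.4302, 2.1722)
step 4: θ'=2.6722 (R=-1.5000) → pose (1.7888, -2.9193, 2.6722)
step 5: θ'=1.1722 (R=2.0000) → pose (2.7273, -5.4792, 1.1722)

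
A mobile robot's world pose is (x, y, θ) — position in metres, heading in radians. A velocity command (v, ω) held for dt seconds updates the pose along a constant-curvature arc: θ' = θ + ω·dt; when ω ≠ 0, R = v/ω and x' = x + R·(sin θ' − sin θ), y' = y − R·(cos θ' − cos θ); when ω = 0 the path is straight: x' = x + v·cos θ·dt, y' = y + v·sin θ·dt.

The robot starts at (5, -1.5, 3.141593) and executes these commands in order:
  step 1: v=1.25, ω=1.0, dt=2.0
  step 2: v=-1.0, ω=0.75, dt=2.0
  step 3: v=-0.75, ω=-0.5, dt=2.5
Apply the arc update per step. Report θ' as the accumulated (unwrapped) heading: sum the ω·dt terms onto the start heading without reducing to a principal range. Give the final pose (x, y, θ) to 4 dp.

(0.4900, -2.1140, 5.3916)

step 1: θ'=5.1416 (R=1.2500) → pose (3.8634, -3.2702, 5.1416)
step 2: θ'=6.6416 (R=-1.3333) → pose (2.1833, -2.5764, 6.6416)
step 3: θ'=5.3916 (R=1.5000) → pose (0.4900, -2.1140, 5.3916)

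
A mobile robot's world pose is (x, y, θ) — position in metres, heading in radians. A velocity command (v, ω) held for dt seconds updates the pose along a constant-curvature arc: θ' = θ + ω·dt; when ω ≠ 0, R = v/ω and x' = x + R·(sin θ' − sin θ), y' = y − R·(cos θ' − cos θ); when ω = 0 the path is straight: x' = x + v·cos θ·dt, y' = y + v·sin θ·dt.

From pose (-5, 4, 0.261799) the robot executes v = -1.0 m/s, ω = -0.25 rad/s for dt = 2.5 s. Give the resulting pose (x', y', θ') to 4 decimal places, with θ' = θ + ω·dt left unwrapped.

θ' = 0.2618 + -0.25·2.5 = -0.3632
R = v/ω = -1.0/-0.25 = 4.0000
x' = -5 + 4.0000·(sin -0.3632 − sin 0.2618) = -7.4563
y' = 4 − 4.0000·(cos -0.3632 − cos 0.2618) = 4.1246

(-7.4563, 4.1246, -0.3632)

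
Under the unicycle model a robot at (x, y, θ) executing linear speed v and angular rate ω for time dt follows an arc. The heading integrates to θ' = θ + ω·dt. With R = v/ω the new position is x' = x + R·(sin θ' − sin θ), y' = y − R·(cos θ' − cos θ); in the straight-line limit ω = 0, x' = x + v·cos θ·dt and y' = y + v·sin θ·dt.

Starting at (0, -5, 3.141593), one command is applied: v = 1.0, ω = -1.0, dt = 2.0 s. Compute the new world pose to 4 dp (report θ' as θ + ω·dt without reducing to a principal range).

(-0.9093, -3.5839, 1.1416)

θ' = 3.1416 + -1.0·2.0 = 1.1416
R = v/ω = 1.0/-1.0 = -1.0000
x' = 0 + -1.0000·(sin 1.1416 − sin 3.1416) = -0.9093
y' = -5 − -1.0000·(cos 1.1416 − cos 3.1416) = -3.5839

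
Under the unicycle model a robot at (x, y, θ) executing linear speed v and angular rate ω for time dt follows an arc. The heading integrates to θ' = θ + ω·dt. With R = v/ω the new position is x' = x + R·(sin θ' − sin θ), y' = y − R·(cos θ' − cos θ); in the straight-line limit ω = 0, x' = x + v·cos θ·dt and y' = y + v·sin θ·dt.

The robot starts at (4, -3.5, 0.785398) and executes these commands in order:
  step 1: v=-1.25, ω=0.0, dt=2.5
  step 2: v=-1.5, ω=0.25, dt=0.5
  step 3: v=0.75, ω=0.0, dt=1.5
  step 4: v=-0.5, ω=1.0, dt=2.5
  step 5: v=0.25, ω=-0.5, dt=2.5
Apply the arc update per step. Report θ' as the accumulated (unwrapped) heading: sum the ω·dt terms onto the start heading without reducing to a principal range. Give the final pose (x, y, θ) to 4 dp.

step 1: θ'=0.7854 (straight) → pose (1.7903, -5.7097, 0.7854)
step 2: θ'=0.9104 (R=-6.0000) → pose (1.2944, -6.2718, 0.9104)
step 3: θ'=0.9104 (straight) → pose (1.9846, -5.3833, 0.9104)
step 4: θ'=3.4104 (R=-0.5000) → pose (2.5122, -6.1721, 3.4104)
step 5: θ'=2.1604 (R=-0.5000) → pose (1.9638, -5.9680, 2.1604)

(1.9638, -5.9680, 2.1604)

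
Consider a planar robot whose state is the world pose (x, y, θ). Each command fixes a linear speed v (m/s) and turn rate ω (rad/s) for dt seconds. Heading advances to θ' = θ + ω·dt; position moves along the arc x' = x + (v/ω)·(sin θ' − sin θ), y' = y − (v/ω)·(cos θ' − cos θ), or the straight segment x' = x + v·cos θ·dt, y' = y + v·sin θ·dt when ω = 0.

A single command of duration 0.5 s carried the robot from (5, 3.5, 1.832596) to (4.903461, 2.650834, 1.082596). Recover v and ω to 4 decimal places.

v = -1.7500, ω = -1.5000

Δθ = 1.082596 − 1.832596 = -0.750000
ω = Δθ/dt = -0.750000/0.5 = -1.5000
R = −Δy/(cos θ' − cos θ) = 1.1667
v = R·ω = 1.1667·-1.5000 = -1.7500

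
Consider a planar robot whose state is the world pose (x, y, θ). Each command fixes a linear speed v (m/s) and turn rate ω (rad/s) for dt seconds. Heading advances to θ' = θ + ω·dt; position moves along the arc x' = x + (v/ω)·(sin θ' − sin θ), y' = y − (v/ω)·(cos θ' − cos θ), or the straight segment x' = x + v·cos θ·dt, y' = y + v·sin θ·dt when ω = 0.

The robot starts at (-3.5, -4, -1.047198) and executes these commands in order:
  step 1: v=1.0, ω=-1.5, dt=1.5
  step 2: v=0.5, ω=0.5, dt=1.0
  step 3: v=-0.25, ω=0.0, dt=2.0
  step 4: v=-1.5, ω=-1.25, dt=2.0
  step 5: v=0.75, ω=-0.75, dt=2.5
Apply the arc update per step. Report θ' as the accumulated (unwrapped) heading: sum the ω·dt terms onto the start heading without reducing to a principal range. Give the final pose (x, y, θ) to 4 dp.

step 1: θ'=-3.2972 (R=-0.6667) → pose (-4.1807, -4.9919, -3.2972)
step 2: θ'=-2.7972 (R=1.0000) → pose (-4.6733, -5.0386, -2.7972)
step 3: θ'=-2.7972 (straight) → pose (-4.2026, -4.8698, -2.7972)
step 4: θ'=-5.2972 (R=1.2000) → pose (-2.7969, -6.6618, -5.2972)
step 5: θ'=-7.1722 (R=-1.0000) → pose (-1.1866, -6.5836, -7.1722)

(-1.1866, -6.5836, -7.1722)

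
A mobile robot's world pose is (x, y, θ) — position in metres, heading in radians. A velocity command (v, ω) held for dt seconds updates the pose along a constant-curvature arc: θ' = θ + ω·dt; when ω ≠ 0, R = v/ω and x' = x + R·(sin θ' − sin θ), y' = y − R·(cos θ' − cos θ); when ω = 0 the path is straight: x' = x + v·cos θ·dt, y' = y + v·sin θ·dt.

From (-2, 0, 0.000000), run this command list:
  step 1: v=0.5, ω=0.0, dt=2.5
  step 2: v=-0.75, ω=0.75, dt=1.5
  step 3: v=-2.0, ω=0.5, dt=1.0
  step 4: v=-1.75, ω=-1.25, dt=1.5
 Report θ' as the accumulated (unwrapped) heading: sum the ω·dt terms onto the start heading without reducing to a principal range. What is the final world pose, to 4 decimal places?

(-3.7816, -3.9426, -0.2500)

step 1: θ'=0.0000 (straight) → pose (-0.7500, 0.0000, 0.0000)
step 2: θ'=1.1250 (R=-1.0000) → pose (-1.6523, -0.5688, 1.1250)
step 3: θ'=1.6250 (R=-4.0000) → pose (-2.0373, -2.5102, 1.6250)
step 4: θ'=-0.2500 (R=1.4000) → pose (-3.7816, -3.9426, -0.2500)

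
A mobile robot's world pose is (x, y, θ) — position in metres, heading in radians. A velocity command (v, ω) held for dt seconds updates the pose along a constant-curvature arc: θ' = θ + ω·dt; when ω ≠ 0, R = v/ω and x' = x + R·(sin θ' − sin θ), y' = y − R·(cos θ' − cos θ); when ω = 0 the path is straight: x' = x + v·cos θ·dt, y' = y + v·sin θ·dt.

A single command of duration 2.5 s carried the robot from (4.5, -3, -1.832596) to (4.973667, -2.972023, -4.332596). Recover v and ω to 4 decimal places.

v = -0.2500, ω = -1.0000

Δθ = -4.332596 − -1.832596 = -2.500000
ω = Δθ/dt = -2.500000/2.5 = -1.0000
R = Δx/(sin θ' − sin θ) = 0.2500
v = R·ω = 0.2500·-1.0000 = -0.2500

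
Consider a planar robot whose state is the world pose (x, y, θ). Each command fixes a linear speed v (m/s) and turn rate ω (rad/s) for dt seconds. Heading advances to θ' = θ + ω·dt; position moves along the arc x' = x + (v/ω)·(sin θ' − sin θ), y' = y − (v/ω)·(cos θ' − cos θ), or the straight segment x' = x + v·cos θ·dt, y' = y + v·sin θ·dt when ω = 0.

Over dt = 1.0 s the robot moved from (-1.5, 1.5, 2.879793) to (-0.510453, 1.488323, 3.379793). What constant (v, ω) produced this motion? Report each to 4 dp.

Δθ = 3.379793 − 2.879793 = 0.500000
ω = Δθ/dt = 0.500000/1.0 = 0.5000
R = Δx/(sin θ' − sin θ) = -2.0000
v = R·ω = -2.0000·0.5000 = -1.0000

v = -1.0000, ω = 0.5000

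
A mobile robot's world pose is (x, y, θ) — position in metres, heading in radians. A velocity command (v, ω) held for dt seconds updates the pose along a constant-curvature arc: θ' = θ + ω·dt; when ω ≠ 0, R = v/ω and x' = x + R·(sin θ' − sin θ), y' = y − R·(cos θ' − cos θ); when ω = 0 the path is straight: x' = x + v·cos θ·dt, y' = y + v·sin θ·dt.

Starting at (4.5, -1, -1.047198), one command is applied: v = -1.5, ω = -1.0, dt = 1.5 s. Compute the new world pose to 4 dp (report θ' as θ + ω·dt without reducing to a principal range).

(4.9590, 0.9927, -2.5472)

θ' = -1.0472 + -1.0·1.5 = -2.5472
R = v/ω = -1.5/-1.0 = 1.5000
x' = 4.5 + 1.5000·(sin -2.5472 − sin -1.0472) = 4.9590
y' = -1 − 1.5000·(cos -2.5472 − cos -1.0472) = 0.9927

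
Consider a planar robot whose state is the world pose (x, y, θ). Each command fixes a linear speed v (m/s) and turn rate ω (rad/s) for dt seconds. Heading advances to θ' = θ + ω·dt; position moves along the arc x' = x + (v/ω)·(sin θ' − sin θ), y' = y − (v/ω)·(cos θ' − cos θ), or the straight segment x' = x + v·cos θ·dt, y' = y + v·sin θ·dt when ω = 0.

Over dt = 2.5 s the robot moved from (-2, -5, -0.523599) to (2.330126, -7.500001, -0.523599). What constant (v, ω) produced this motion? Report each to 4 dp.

v = 2.0000, ω = 0.0000

Δθ = -0.523599 − -0.523599 = 0.000000
ω = Δθ/dt = 0.000000/2.5 = 0.0000
ω = 0 → v = (Δx·cos θ + Δy·sin θ)/dt = 2.0000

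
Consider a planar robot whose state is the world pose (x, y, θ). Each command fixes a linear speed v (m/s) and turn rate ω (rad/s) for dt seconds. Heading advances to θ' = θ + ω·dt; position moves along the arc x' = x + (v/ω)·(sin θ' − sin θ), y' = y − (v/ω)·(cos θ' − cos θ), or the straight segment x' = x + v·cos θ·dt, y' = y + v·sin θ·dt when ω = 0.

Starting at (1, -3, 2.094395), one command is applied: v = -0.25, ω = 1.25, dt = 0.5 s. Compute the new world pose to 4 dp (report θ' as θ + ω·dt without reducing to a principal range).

θ' = 2.0944 + 1.25·0.5 = 2.7194
R = v/ω = -0.25/1.25 = -0.2000
x' = 1 + -0.2000·(sin 2.7194 − sin 2.0944) = 1.0913
y' = -3 − -0.2000·(cos 2.7194 − cos 2.0944) = -3.0824

(1.0913, -3.0824, 2.7194)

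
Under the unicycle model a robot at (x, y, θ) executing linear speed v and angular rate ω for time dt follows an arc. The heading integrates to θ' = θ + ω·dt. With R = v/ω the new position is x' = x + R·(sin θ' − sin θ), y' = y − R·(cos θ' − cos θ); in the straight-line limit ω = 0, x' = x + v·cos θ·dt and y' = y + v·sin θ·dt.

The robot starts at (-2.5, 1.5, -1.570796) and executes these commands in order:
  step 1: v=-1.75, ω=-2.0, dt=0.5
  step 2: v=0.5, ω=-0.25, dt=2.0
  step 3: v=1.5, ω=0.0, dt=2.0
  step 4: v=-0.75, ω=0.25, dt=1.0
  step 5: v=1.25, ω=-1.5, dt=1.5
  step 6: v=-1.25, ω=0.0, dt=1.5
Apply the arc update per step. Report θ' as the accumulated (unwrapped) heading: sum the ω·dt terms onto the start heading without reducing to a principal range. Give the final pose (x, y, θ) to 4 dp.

step 1: θ'=-2.5708 (R=0.8750) → pose (-2.0978, 2.2363, -2.5708)
step 2: θ'=-3.0708 (R=-2.0000) → pose (-3.0369, 1.9242, -3.0708)
step 3: θ'=-3.0708 (straight) → pose (-6.0294, 1.7120, -3.0708)
step 4: θ'=-2.8208 (R=-3.0000) → pose (-5.2956, 1.8576, -2.8208)
step 5: θ'=-5.0708 (R=-0.8333) → pose (-6.3388, 2.9407, -5.0708)
step 6: θ'=-5.0708 (straight) → pose (-6.9965, 1.1848, -5.0708)

(-6.9965, 1.1848, -5.0708)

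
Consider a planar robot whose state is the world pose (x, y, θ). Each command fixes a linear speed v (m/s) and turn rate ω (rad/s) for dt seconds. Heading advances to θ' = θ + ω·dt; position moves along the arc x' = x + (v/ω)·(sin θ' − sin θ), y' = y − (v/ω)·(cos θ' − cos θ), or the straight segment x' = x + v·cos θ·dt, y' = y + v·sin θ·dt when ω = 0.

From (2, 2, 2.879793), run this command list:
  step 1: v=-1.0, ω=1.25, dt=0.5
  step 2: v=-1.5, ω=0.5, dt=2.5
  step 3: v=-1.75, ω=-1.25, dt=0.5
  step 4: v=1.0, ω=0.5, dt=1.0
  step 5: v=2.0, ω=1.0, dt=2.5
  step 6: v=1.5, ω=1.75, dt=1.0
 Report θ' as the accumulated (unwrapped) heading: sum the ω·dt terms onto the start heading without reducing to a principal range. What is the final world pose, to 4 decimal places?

(7.6229, 4.6614, 8.8798)

step 1: θ'=3.5048 (R=-0.8000) → pose (2.4913, 2.0249, 3.5048)
step 2: θ'=4.7548 (R=-3.0000) → pose (4.4228, 4.9564, 4.7548)
step 3: θ'=4.1298 (R=1.4000) → pose (4.6525, 5.7860, 4.1298)
step 4: θ'=4.6298 (R=2.0000) → pose (4.3294, 4.8506, 4.6298)
step 5: θ'=7.1298 (R=2.0000) → pose (7.8206, 3.3606, 7.1298)
step 6: θ'=8.8798 (R=0.8571) → pose (7.6229, 4.6614, 8.8798)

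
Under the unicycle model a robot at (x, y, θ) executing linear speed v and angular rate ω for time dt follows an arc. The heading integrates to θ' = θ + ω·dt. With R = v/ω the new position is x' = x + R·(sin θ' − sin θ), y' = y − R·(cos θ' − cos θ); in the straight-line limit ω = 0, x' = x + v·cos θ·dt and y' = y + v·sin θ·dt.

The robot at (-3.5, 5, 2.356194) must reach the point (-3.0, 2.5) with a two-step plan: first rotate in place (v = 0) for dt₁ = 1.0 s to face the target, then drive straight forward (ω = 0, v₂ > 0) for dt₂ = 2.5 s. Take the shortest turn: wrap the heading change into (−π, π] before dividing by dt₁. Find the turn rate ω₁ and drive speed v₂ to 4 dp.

ω₁ = 2.5536, v₂ = 1.0198

heading to target = atan2(2.5−5, -3−-3.5) = -1.3734
Δθ = wrap(-1.3734 − 2.3562) = 2.5536; ω₁ = Δθ/dt₁ = 2.5536
distance = √((-3−-3.5)² + (2.5−5)²) = 2.5495; v₂ = distance/dt₂ = 1.0198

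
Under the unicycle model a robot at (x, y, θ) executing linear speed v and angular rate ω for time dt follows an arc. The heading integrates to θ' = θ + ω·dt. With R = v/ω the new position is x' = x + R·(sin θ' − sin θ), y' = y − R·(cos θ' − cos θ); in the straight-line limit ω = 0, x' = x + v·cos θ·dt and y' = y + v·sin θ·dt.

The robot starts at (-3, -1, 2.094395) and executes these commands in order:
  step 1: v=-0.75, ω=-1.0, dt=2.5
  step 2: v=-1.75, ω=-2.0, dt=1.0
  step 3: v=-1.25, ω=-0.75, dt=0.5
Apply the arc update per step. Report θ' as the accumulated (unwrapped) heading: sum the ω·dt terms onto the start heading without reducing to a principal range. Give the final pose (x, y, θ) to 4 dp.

step 1: θ'=-0.4056 (R=0.7500) → pose (-3.9455, -2.0641, -0.4056)
step 2: θ'=-2.4056 (R=0.8750) → pose (-4.1876, -0.6116, -2.4056)
step 3: θ'=-2.7806 (R=1.6667) → pose (-3.6574, -0.2877, -2.7806)

(-3.6574, -0.2877, -2.7806)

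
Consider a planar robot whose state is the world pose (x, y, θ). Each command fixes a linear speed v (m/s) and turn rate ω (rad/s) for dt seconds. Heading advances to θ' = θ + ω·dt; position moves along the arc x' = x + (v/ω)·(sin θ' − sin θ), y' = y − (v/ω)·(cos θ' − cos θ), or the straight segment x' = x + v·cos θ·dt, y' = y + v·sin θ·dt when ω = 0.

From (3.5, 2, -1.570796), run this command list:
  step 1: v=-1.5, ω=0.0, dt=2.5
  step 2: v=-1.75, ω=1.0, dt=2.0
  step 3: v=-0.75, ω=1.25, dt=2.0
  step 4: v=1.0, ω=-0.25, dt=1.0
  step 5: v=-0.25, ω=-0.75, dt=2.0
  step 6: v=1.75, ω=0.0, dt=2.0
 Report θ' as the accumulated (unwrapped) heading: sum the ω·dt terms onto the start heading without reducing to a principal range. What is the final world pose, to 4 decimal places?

(1.6990, 9.3488, 1.1792)

step 1: θ'=-1.5708 (straight) → pose (3.5000, 5.7500, -1.5708)
step 2: θ'=0.4292 (R=-1.7500) → pose (1.0217, 7.3413, 0.4292)
step 3: θ'=2.9292 (R=-0.6000) → pose (1.1450, 6.2092, 2.9292)
step 4: θ'=2.6792 (R=-4.0000) → pose (0.2038, 6.5393, 2.6792)
step 5: θ'=1.1792 (R=0.3333) → pose (0.3632, 6.1138, 1.1792)
step 6: θ'=1.1792 (straight) → pose (1.6990, 9.3488, 1.1792)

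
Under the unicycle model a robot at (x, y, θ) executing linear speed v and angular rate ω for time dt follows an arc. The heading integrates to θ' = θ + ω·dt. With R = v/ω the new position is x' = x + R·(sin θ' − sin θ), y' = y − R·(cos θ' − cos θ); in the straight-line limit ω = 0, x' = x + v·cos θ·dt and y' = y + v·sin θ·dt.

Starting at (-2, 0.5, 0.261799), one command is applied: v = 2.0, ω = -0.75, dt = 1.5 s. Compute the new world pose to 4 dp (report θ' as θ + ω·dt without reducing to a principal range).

(0.7167, -0.3424, -0.8632)

θ' = 0.2618 + -0.75·1.5 = -0.8632
R = v/ω = 2.0/-0.75 = -2.6667
x' = -2 + -2.6667·(sin -0.8632 − sin 0.2618) = 0.7167
y' = 0.5 − -2.6667·(cos -0.8632 − cos 0.2618) = -0.3424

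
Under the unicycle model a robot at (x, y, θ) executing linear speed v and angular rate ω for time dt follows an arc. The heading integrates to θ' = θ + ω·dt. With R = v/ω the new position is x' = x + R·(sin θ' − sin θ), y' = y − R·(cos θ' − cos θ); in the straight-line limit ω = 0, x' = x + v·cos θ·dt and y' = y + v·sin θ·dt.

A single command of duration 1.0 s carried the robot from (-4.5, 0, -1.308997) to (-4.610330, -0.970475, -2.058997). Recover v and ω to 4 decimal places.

v = 1.0000, ω = -0.7500

Δθ = -2.058997 − -1.308997 = -0.750000
ω = Δθ/dt = -0.750000/1.0 = -0.7500
R = −Δy/(cos θ' − cos θ) = -1.3333
v = R·ω = -1.3333·-0.7500 = 1.0000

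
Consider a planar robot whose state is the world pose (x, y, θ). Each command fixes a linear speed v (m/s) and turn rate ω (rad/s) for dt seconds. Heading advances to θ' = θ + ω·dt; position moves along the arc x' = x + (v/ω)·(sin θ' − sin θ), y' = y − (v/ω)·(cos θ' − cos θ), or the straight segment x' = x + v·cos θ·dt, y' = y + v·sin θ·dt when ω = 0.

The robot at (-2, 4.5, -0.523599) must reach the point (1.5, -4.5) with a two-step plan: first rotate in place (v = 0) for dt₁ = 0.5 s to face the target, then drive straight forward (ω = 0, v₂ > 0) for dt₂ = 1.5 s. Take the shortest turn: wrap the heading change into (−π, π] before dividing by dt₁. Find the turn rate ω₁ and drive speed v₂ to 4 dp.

ω₁ = -1.3526, v₂ = 6.4377

heading to target = atan2(-4.5−4.5, 1.5−-2) = -1.1999
Δθ = wrap(-1.1999 − -0.5236) = -0.6763; ω₁ = Δθ/dt₁ = -1.3526
distance = √((1.5−-2)² + (-4.5−4.5)²) = 9.6566; v₂ = distance/dt₂ = 6.4377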